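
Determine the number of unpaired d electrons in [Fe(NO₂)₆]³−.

1

Each nitro (N-bound nitrite) is −1; balancing the −3 overall charge requires Fe(III).
Fe sits in group 8, so the d-electron count is 8 − 3 = 5.
The spin state decides the count: Nitro (N-bound nitrite) is a strong-field ligand (high in the spectrochemical series) for a first-row metal, so the complex is low-spin.
An octahedral low-spin d⁵ ion is t₂g⁵e_g⁰, giving 1 unpaired electron.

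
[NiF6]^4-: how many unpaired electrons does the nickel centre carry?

2 unpaired electrons

Each fluoride is −1; balancing the −4 overall charge requires Ni(II).
Ni sits in group 10, so the d-electron count is 10 − 2 = 8.
In an octahedral field the d⁸ configuration is t₂g⁶e_g² (only one arrangement possible), giving 2 unpaired electrons.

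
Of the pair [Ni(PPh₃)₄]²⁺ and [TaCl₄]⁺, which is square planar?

For [Ni(PPh₃)₄]²⁺: Ligand charges: triphenylphosphine is neutral. With an overall charge of +2 the nickel centre must be in the +2 oxidation state. Group 10 minus oxidation state 2 gives a d⁸ configuration. Triphenylphosphine is a strong-field ligand (high in the spectrochemical series). A 3d d⁸ ion with strong-field ligands gains enough CFSE to favour square planar over tetrahedral. → square planar.
For [TaCl₄]⁺: Each chloride is −1; balancing the +1 overall charge requires Ta(V). Tantalum is a group-5 element; Ta(V) is therefore d⁰. A d⁰ ion has no crystal-field stabilisation preference between square planar and tetrahedral, so four ligands adopt the sterically favoured tetrahedral geometry. → tetrahedral.

[Ni(PPh₃)₄]²⁺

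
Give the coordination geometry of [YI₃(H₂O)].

tetrahedral

Ligand charges: each iodide is −1; water is neutral. With an overall charge of 0 the yttrium centre must be in the +3 oxidation state.
Yttrium is a group-3 element; Y(III) is therefore d⁰.
Coordination number: 4.
A d⁰ ion has no crystal-field stabilisation preference between square planar and tetrahedral, so four ligands adopt the sterically favoured tetrahedral geometry.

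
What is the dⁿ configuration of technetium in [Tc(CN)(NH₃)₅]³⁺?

d³

Summing ligand charges against the +3 overall charge gives an oxidation state of +4 for technetium.
Technetium is a group-7 element; Tc(IV) is therefore d³.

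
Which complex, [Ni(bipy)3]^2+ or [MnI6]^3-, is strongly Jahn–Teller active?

[Ni(bipy)3]^2+: 2,2′-bipyridine is neutral; balancing the +2 overall charge requires Ni(II). Group 10 minus oxidation state 2 gives a d⁸ configuration. The d⁸ configuration leaves the e_g set evenly filled (or empty) — no strong Jahn–Teller driving force.
[MnI6]^3-: Each iodide is −1; balancing the −3 overall charge requires Mn(III). Manganese is a group-7 element; Mn(III) is therefore d⁴. Iodide is a weak-field ligand for a first-row metal, so the complex is high-spin. The t₂g³e_g¹ (high-spin) configuration has an unevenly filled e_g set; the Jahn–Teller theorem predicts a tetragonal distortion (typically axial elongation) to lift the degeneracy.

[MnI6]^3-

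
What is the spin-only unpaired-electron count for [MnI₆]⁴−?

Each iodide is −1; balancing the −4 overall charge requires Mn(II).
Manganese is a group-7 element; Mn(II) is therefore d⁵.
The spin state decides the count: Iodide is a weak-field ligand for a first-row metal, so the complex is high-spin.
An octahedral high-spin d⁵ ion is t₂g³e_g², giving 5 unpaired electrons.

5 unpaired electrons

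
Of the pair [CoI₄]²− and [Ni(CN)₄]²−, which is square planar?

For [CoI₄]²−: Summing ligand charges against the −2 overall charge gives an oxidation state of +2 for cobalt. Group 9 minus oxidation state 2 gives a d⁷ configuration. For a high-spin 3d d⁷ ion with weak-field ligands the small Δₜ gives little square-planar CFSE advantage, so four ligands adopt the sterically favoured tetrahedral geometry. → tetrahedral.
For [Ni(CN)₄]²−: Summing ligand charges against the −2 overall charge gives an oxidation state of +2 for nickel. Group 10 minus oxidation state 2 gives a d⁸ configuration. Cyanide is a strong-field ligand (high in the spectrochemical series). A 3d d⁸ ion with strong-field ligands gains enough CFSE to favour square planar over tetrahedral. → square planar.

[Ni(CN)₄]²−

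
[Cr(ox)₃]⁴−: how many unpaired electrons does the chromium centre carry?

4 unpaired electrons

Summing ligand charges against the −4 overall charge gives an oxidation state of +2 for chromium.
Group 6 minus oxidation state 2 gives a d⁴ configuration.
Counting donor atoms: 3×oxalate (bidentate) → 6 donors. Coordination number = 6.
The spin state decides the count: Oxalate is a weak-field ligand for a first-row metal, so the complex is high-spin.
An octahedral high-spin d⁴ ion is t₂g³e_g¹, giving 4 unpaired electrons.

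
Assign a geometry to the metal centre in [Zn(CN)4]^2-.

tetrahedral

Each cyanide is −1; balancing the −2 overall charge requires Zn(II).
Zinc is a group-12 element; Zn(II) is therefore d¹⁰.
Coordination number: 4.
A d¹⁰ ion has no crystal-field stabilisation preference between square planar and tetrahedral, so four ligands adopt the sterically favoured tetrahedral geometry.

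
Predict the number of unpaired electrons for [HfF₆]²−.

Summing ligand charges against the −2 overall charge gives an oxidation state of +4 for hafnium.
Group 4 minus oxidation state 4 gives a d⁰ configuration.
In an octahedral field the d⁰ configuration is t₂g⁰e_g⁰, giving 0 unpaired electrons.

0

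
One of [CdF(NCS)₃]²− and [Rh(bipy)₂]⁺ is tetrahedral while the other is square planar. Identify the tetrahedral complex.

For [CdF(NCS)₃]²−: Ligand charges: each fluoride is −1; each isothiocyanate is −1. With an overall charge of −2 the cadmium centre must be in the +2 oxidation state. Cadmium is a group-12 element; Cd(II) is therefore d¹⁰. A d¹⁰ ion has no crystal-field stabilisation preference between square planar and tetrahedral, so four ligands adopt the sterically favoured tetrahedral geometry. → tetrahedral.
For [Rh(bipy)₂]⁺: Summing ligand charges against the +1 overall charge gives an oxidation state of +1 for rhodium. Group 9 minus oxidation state 1 gives a d⁸ configuration. A 4d d⁸ ion has a large crystal-field splitting; square planar leaves the high-energy d_{x²−y²} orbital empty and maximises CFSE. → square planar.

[CdF(NCS)₃]²−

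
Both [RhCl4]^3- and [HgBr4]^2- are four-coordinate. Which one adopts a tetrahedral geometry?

For [RhCl4]^3-: Ligand charges: each chloride is −1. With an overall charge of −3 the rhodium centre must be in the +1 oxidation state. Rhodium is a group-9 element; Rh(I) is therefore d⁸. A 4d d⁸ ion has a large crystal-field splitting; square planar leaves the high-energy d_{x²−y²} orbital empty and maximises CFSE. → square planar.
For [HgBr4]^2-: Each bromide is −1; balancing the −2 overall charge requires Hg(II). Group 12 minus oxidation state 2 gives a d¹⁰ configuration. A d¹⁰ ion has no crystal-field stabilisation preference between square planar and tetrahedral, so four ligands adopt the sterically favoured tetrahedral geometry. → tetrahedral.

[HgBr4]^2-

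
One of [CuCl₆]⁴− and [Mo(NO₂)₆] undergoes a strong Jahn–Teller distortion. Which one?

[CuCl₆]⁴−: Ligand charges: each chloride is −1. With an overall charge of −4 the copper centre must be in the +2 oxidation state. Cu sits in group 11, so the d-electron count is 11 − 2 = 9. The t₂g⁶e_g³ configuration has an unevenly filled e_g set; the Jahn–Teller theorem predicts a tetragonal distortion (typically axial elongation) to lift the degeneracy.
[Mo(NO₂)₆]: Summing ligand charges against the 0 overall charge gives an oxidation state of +6 for molybdenum. Molybdenum is a group-6 element; Mo(VI) is therefore d⁰. The d⁰ configuration leaves the e_g set evenly filled (or empty) — no strong Jahn–Teller driving force.

[CuCl₆]⁴−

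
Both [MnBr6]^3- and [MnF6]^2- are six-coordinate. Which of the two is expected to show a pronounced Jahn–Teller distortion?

[MnBr6]^3-

[MnBr6]^3-: Summing ligand charges against the −3 overall charge gives an oxidation state of +3 for manganese. Manganese is a group-7 element; Mn(III) is therefore d⁴. Bromide is a weak-field ligand for a first-row metal, so the complex is high-spin. The t₂g³e_g¹ (high-spin) configuration has an unevenly filled e_g set; the Jahn–Teller theorem predicts a tetragonal distortion (typically axial elongation) to lift the degeneracy.
[MnF6]^2-: Each fluoride is −1; balancing the −2 overall charge requires Mn(IV). Manganese is a group-7 element; Mn(IV) is therefore d³. The d³ configuration leaves the e_g set evenly filled (or empty) — no strong Jahn–Teller driving force.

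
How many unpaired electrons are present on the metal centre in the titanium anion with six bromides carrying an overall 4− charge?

2 unpaired electrons

Each bromide is −1; balancing the −4 overall charge requires Ti(II).
Titanium is a group-4 element; Ti(II) is therefore d².
In an octahedral field the d² configuration is t₂g²e_g⁰ (only one arrangement possible), giving 2 unpaired electrons.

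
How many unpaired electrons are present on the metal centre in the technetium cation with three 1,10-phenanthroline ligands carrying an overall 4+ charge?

3 unpaired electrons

Summing ligand charges against the +4 overall charge gives an oxidation state of +4 for technetium.
Tc sits in group 7, so the d-electron count is 7 − 4 = 3.
Counting donor atoms: 3×1,10-phenanthroline (bidentate) → 6 donors. Coordination number = 6.
In an octahedral field the d³ configuration is t₂g³e_g⁰ (only one arrangement possible), giving 3 unpaired electrons.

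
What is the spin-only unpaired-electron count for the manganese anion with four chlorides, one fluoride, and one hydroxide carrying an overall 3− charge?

Summing ligand charges against the −3 overall charge gives an oxidation state of +3 for manganese.
Mn sits in group 7, so the d-electron count is 7 − 3 = 4.
The spin state decides the count: Chloride, fluoride, and hydroxide are weak-field ligands for a first-row metal, so the complex is high-spin.
An octahedral high-spin d⁴ ion is t₂g³e_g¹, giving 4 unpaired electrons.

4 unpaired electrons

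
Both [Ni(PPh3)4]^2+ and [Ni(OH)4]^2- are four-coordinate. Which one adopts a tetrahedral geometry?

For [Ni(PPh3)4]^2+: Triphenylphosphine is neutral; balancing the +2 overall charge requires Ni(II). Group 10 minus oxidation state 2 gives a d⁸ configuration. Triphenylphosphine is a strong-field ligand (high in the spectrochemical series). A 3d d⁸ ion with strong-field ligands gains enough CFSE to favour square planar over tetrahedral. → square planar.
For [Ni(OH)4]^2-: Ligand charges: each hydroxide is −1. With an overall charge of −2 the nickel centre must be in the +2 oxidation state. Nickel is a group-10 element; Ni(II) is therefore d⁸. Hydroxide is a weak-field ligand. With weak-field ligands the CFSE gain from square planar is small, so a 3d d⁸ ion takes the sterically preferred tetrahedral geometry. → tetrahedral.

[Ni(OH)4]^2-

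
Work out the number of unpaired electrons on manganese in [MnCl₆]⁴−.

Each chloride is −1; balancing the −4 overall charge requires Mn(II).
Group 7 minus oxidation state 2 gives a d⁵ configuration.
The spin state decides the count: Chloride is a weak-field ligand for a first-row metal, so the complex is high-spin.
An octahedral high-spin d⁵ ion is t₂g³e_g², giving 5 unpaired electrons.

5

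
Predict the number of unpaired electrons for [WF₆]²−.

2 unpaired electrons

Each fluoride is −1; balancing the −2 overall charge requires W(IV).
Group 6 minus oxidation state 4 gives a d² configuration.
In an octahedral field the d² configuration is t₂g²e_g⁰ (only one arrangement possible), giving 2 unpaired electrons.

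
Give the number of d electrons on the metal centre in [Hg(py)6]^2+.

d10

Summing ligand charges against the +2 overall charge gives an oxidation state of +2 for mercury.
Mercury is a group-12 element; Hg(II) is therefore d¹⁰.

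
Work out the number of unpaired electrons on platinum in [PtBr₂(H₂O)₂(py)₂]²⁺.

Summing ligand charges against the +2 overall charge gives an oxidation state of +4 for platinum.
Group 10 minus oxidation state 4 gives a d⁶ configuration.
The spin state decides the count: a 5d ion has a large Δₒ and is invariably low-spin.
An octahedral low-spin d⁶ ion is t₂g⁶e_g⁰, giving 0 unpaired electrons.

0 unpaired electrons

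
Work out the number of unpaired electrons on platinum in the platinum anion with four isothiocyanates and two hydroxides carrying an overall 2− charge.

Summing ligand charges against the −2 overall charge gives an oxidation state of +4 for platinum.
Group 10 minus oxidation state 4 gives a d⁶ configuration.
The spin state decides the count: a 5d ion has a large Δₒ and is invariably low-spin.
An octahedral low-spin d⁶ ion is t₂g⁶e_g⁰, giving 0 unpaired electrons.

0 unpaired electrons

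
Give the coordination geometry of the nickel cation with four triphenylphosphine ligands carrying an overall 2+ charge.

square planar

Summing ligand charges against the +2 overall charge gives an oxidation state of +2 for nickel.
Group 10 minus oxidation state 2 gives a d⁸ configuration.
With 4 monodentate ligands the coordination number is 4.
Triphenylphosphine is a strong-field ligand (high in the spectrochemical series).
A 3d d⁸ ion with strong-field ligands gains enough CFSE to favour square planar over tetrahedral.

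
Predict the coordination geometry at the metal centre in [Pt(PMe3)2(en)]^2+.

square planar

Trimethylphosphine is neutral; ethylenediamine is neutral; balancing the +2 overall charge requires Pt(II).
Platinum is a group-10 element; Pt(II) is therefore d⁸.
Counting donor atoms: 2×trimethylphosphine (monodentate) → 2 donors; 1×ethylenediamine (bidentate) → 2 donors. Coordination number = 4.
A 5d d⁸ ion has a large crystal-field splitting; square planar leaves the high-energy d_{x²−y²} orbital empty and maximises CFSE.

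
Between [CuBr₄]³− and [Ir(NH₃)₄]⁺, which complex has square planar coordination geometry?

[Ir(NH₃)₄]⁺

For [CuBr₄]³−: Each bromide is −1; balancing the −3 overall charge requires Cu(I). Copper is a group-11 element; Cu(I) is therefore d¹⁰. A d¹⁰ ion has no crystal-field stabilisation preference between square planar and tetrahedral, so four ligands adopt the sterically favoured tetrahedral geometry. → tetrahedral.
For [Ir(NH₃)₄]⁺: Ammonia is neutral; balancing the +1 overall charge requires Ir(I). Iridium is a group-9 element; Ir(I) is therefore d⁸. A 5d d⁸ ion has a large crystal-field splitting; square planar leaves the high-energy d_{x²−y²} orbital empty and maximises CFSE. → square planar.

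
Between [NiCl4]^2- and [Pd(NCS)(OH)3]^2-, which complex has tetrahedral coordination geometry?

[NiCl4]^2-

For [NiCl4]^2-: Summing ligand charges against the −2 overall charge gives an oxidation state of +2 for nickel. Group 10 minus oxidation state 2 gives a d⁸ configuration. Chloride is a weak-field ligand. With weak-field ligands the CFSE gain from square planar is small, so a 3d d⁸ ion takes the sterically preferred tetrahedral geometry. → tetrahedral.
For [Pd(NCS)(OH)3]^2-: Summing ligand charges against the −2 overall charge gives an oxidation state of +2 for palladium. Pd sits in group 10, so the d-electron count is 10 − 2 = 8. A 4d d⁸ ion has a large crystal-field splitting; square planar leaves the high-energy d_{x²−y²} orbital empty and maximises CFSE. → square planar.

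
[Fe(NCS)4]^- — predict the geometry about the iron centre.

tetrahedral

Summing ligand charges against the −1 overall charge gives an oxidation state of +3 for iron.
Iron is a group-8 element; Fe(III) is therefore d⁵.
With 4 monodentate ligands the coordination number is 4.
Isothiocyanate is a weak-field ligand.
A high-spin d⁵ ion has zero CFSE in either geometry, so four ligands adopt the sterically favoured tetrahedral geometry.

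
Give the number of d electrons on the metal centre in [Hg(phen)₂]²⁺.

d¹⁰

1,10-phenanthroline is neutral; balancing the +2 overall charge requires Hg(II).
Hg sits in group 12, so the d-electron count is 12 − 2 = 10.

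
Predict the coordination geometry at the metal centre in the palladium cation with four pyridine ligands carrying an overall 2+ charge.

square planar

Pyridine is neutral; balancing the +2 overall charge requires Pd(II).
Group 10 minus oxidation state 2 gives a d⁸ configuration.
With 4 monodentate ligands the coordination number is 4.
A 4d d⁸ ion has a large crystal-field splitting; square planar leaves the high-energy d_{x²−y²} orbital empty and maximises CFSE.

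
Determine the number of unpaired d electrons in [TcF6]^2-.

3 unpaired electrons

Ligand charges: each fluoride is −1. With an overall charge of −2 the technetium centre must be in the +4 oxidation state.
Group 7 minus oxidation state 4 gives a d³ configuration.
In an octahedral field the d³ configuration is t₂g³e_g⁰ (only one arrangement possible), giving 3 unpaired electrons.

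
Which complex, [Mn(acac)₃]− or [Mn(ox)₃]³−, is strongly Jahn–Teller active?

[Mn(acac)₃]−: Each acetylacetonate is −1; balancing the −1 overall charge requires Mn(II). Manganese is a group-7 element; Mn(II) is therefore d⁵. Acetylacetonate is a weak-field ligand for a first-row metal, so the complex is high-spin. The d⁵ configuration leaves the e_g set evenly filled (or empty) — no strong Jahn–Teller driving force.
[Mn(ox)₃]³−: Each oxalate is −2; balancing the −3 overall charge requires Mn(III). Mn sits in group 7, so the d-electron count is 7 − 3 = 4. Oxalate is a weak-field ligand for a first-row metal, so the complex is high-spin. The t₂g³e_g¹ (high-spin) configuration has an unevenly filled e_g set; the Jahn–Teller theorem predicts a tetragonal distortion (typically axial elongation) to lift the degeneracy.

[Mn(ox)₃]³−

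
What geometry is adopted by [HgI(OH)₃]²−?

Summing ligand charges against the −2 overall charge gives an oxidation state of +2 for mercury.
Group 12 minus oxidation state 2 gives a d¹⁰ configuration.
With 4 monodentate ligands the coordination number is 4.
A d¹⁰ ion has no crystal-field stabilisation preference between square planar and tetrahedral, so four ligands adopt the sterically favoured tetrahedral geometry.

tetrahedral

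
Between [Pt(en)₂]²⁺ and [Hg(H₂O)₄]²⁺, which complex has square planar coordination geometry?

For [Pt(en)₂]²⁺: Ethylenediamine is neutral; balancing the +2 overall charge requires Pt(II). Platinum is a group-10 element; Pt(II) is therefore d⁸. A 5d d⁸ ion has a large crystal-field splitting; square planar leaves the high-energy d_{x²−y²} orbital empty and maximises CFSE. → square planar.
For [Hg(H₂O)₄]²⁺: Summing ligand charges against the +2 overall charge gives an oxidation state of +2 for mercury. Hg sits in group 12, so the d-electron count is 12 − 2 = 10. A d¹⁰ ion has no crystal-field stabilisation preference between square planar and tetrahedral, so four ligands adopt the sterically favoured tetrahedral geometry. → tetrahedral.

[Pt(en)₂]²⁺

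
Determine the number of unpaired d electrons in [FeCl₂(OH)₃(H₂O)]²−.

Summing ligand charges against the −2 overall charge gives an oxidation state of +3 for iron.
Group 8 minus oxidation state 3 gives a d⁵ configuration.
The spin state decides the count: Chloride and hydroxide are weak-field ligands for a first-row metal, so the complex is high-spin.
An octahedral high-spin d⁵ ion is t₂g³e_g², giving 5 unpaired electrons.

5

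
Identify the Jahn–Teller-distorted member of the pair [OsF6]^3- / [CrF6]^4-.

[CrF6]^4-

[OsF6]^3-: Each fluoride is −1; balancing the −3 overall charge requires Os(III). Os sits in group 8, so the d-electron count is 8 − 3 = 5. A 5d ion has a large Δₒ and is invariably low-spin. The d⁵ configuration leaves the e_g set evenly filled (or empty) — no strong Jahn–Teller driving force.
[CrF6]^4-: Each fluoride is −1; balancing the −4 overall charge requires Cr(II). Cr sits in group 6, so the d-electron count is 6 − 2 = 4. Fluoride is a weak-field ligand for a first-row metal, so the complex is high-spin. The t₂g³e_g¹ (high-spin) configuration has an unevenly filled e_g set; the Jahn–Teller theorem predicts a tetragonal distortion (typically axial elongation) to lift the degeneracy.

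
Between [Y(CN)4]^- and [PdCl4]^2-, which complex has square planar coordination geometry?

[PdCl4]^2-

For [Y(CN)4]^-: Each cyanide is −1; balancing the −1 overall charge requires Y(III). Group 3 minus oxidation state 3 gives a d⁰ configuration. A d⁰ ion has no crystal-field stabilisation preference between square planar and tetrahedral, so four ligands adopt the sterically favoured tetrahedral geometry. → tetrahedral.
For [PdCl4]^2-: Each chloride is −1; balancing the −2 overall charge requires Pd(II). Group 10 minus oxidation state 2 gives a d⁸ configuration. A 4d d⁸ ion has a large crystal-field splitting; square planar leaves the high-energy d_{x²−y²} orbital empty and maximises CFSE. → square planar.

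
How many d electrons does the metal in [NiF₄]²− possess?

d8

Ligand charges: each fluoride is −1. With an overall charge of −2 the nickel centre must be in the +2 oxidation state.
Nickel is a group-10 element; Ni(II) is therefore d⁸.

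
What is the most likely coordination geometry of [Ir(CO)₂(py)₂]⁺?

Summing ligand charges against the +1 overall charge gives an oxidation state of +1 for iridium.
Group 9 minus oxidation state 1 gives a d⁸ configuration.
With 4 monodentate ligands the coordination number is 4.
A 5d d⁸ ion has a large crystal-field splitting; square planar leaves the high-energy d_{x²−y²} orbital empty and maximises CFSE.

square planar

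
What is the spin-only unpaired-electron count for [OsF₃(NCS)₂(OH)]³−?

Summing ligand charges against the −3 overall charge gives an oxidation state of +3 for osmium.
Os sits in group 8, so the d-electron count is 8 − 3 = 5.
The spin state decides the count: a 5d ion has a large Δₒ and is invariably low-spin.
An octahedral low-spin d⁵ ion is t₂g⁵e_g⁰, giving 1 unpaired electron.

1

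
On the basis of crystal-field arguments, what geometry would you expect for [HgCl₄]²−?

Summing ligand charges against the −2 overall charge gives an oxidation state of +2 for mercury.
Group 12 minus oxidation state 2 gives a d¹⁰ configuration.
With 4 monodentate ligands the coordination number is 4.
A d¹⁰ ion has no crystal-field stabilisation preference between square planar and tetrahedral, so four ligands adopt the sterically favoured tetrahedral geometry.

tetrahedral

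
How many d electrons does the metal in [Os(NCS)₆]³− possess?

Summing ligand charges against the −3 overall charge gives an oxidation state of +3 for osmium.
Group 8 minus oxidation state 3 gives a d⁵ configuration.

d5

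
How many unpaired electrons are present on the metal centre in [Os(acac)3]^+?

Each acetylacetonate is −1; balancing the +1 overall charge requires Os(IV).
Group 8 minus oxidation state 4 gives a d⁴ configuration.
Counting donor atoms: 3×acetylacetonate (bidentate) → 6 donors. Coordination number = 6.
The spin state decides the count: a 5d ion has a large Δₒ and is invariably low-spin.
An octahedral low-spin d⁴ ion is t₂g⁴e_g⁰, giving 2 unpaired electrons.

2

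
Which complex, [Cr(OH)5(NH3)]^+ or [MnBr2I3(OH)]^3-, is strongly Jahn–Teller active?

[Cr(OH)5(NH3)]^+: Ligand charges: each hydroxide is −1; ammonia is neutral. With an overall charge of +1 the chromium centre must be in the +6 oxidation state. Group 6 minus oxidation state 6 gives a d⁰ configuration. The d⁰ configuration leaves the e_g set evenly filled (or empty) — no strong Jahn–Teller driving force.
[MnBr2I3(OH)]^3-: Ligand charges: each bromide is −1; each iodide is −1; each hydroxide is −1. With an overall charge of −3 the manganese centre must be in the +3 oxidation state. Group 7 minus oxidation state 3 gives a d⁴ configuration. Bromide, hydroxide, and iodide are weak-field ligands for a first-row metal, so the complex is high-spin. The t₂g³e_g¹ (high-spin) configuration has an unevenly filled e_g set; the Jahn–Teller theorem predicts a tetragonal distortion (typically axial elongation) to lift the degeneracy.

[MnBr2I3(OH)]^3-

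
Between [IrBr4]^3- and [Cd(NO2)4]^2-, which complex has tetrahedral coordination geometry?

For [IrBr4]^3-: Summing ligand charges against the −3 overall charge gives an oxidation state of +1 for iridium. Group 9 minus oxidation state 1 gives a d⁸ configuration. A 5d d⁸ ion has a large crystal-field splitting; square planar leaves the high-energy d_{x²−y²} orbital empty and maximises CFSE. → square planar.
For [Cd(NO2)4]^2-: Summing ligand charges against the −2 overall charge gives an oxidation state of +2 for cadmium. Group 12 minus oxidation state 2 gives a d¹⁰ configuration. A d¹⁰ ion has no crystal-field stabilisation preference between square planar and tetrahedral, so four ligands adopt the sterically favoured tetrahedral geometry. → tetrahedral.

[Cd(NO2)4]^2-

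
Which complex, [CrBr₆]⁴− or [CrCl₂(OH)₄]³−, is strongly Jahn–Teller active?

[CrBr₆]⁴−: Ligand charges: each bromide is −1. With an overall charge of −4 the chromium centre must be in the +2 oxidation state. Cr sits in group 6, so the d-electron count is 6 − 2 = 4. Bromide is a weak-field ligand for a first-row metal, so the complex is high-spin. The t₂g³e_g¹ (high-spin) configuration has an unevenly filled e_g set; the Jahn–Teller theorem predicts a tetragonal distortion (typically axial elongation) to lift the degeneracy.
[CrCl₂(OH)₄]³−: Summing ligand charges against the −3 overall charge gives an oxidation state of +3 for chromium. Chromium is a group-6 element; Cr(III) is therefore d³. The d³ configuration leaves the e_g set evenly filled (or empty) — no strong Jahn–Teller driving force.

[CrBr₆]⁴−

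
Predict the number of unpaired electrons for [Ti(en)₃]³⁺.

Summing ligand charges against the +3 overall charge gives an oxidation state of +3 for titanium.
Titanium is a group-4 element; Ti(III) is therefore d¹.
Counting donor atoms: 3×ethylenediamine (bidentate) → 6 donors. Coordination number = 6.
In an octahedral field the d¹ configuration is t₂g¹e_g⁰ (only one arrangement possible), giving 1 unpaired electron.

1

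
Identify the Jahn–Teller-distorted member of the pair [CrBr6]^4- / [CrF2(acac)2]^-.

[CrBr6]^4-

[CrBr6]^4-: Each bromide is −1; balancing the −4 overall charge requires Cr(II). Group 6 minus oxidation state 2 gives a d⁴ configuration. Bromide is a weak-field ligand for a first-row metal, so the complex is high-spin. The t₂g³e_g¹ (high-spin) configuration has an unevenly filled e_g set; the Jahn–Teller theorem predicts a tetragonal distortion (typically axial elongation) to lift the degeneracy.
[CrF2(acac)2]^-: Ligand charges: each fluoride is −1; each acetylacetonate is −1. With an overall charge of −1 the chromium centre must be in the +3 oxidation state. Cr sits in group 6, so the d-electron count is 6 − 3 = 3. The d³ configuration leaves the e_g set evenly filled (or empty) — no strong Jahn–Teller driving force.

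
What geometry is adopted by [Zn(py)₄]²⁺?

tetrahedral

Ligand charges: pyridine is neutral. With an overall charge of +2 the zinc centre must be in the +2 oxidation state.
Zn sits in group 12, so the d-electron count is 12 − 2 = 10.
With 4 monodentate ligands the coordination number is 4.
A d¹⁰ ion has no crystal-field stabilisation preference between square planar and tetrahedral, so four ligands adopt the sterically favoured tetrahedral geometry.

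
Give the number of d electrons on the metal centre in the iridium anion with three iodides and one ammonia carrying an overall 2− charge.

Ligand charges: each iodide is −1; ammonia is neutral. With an overall charge of −2 the iridium centre must be in the +1 oxidation state.
Group 9 minus oxidation state 1 gives a d⁸ configuration.

d8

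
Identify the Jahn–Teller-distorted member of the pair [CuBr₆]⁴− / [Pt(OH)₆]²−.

[CuBr₆]⁴−: Each bromide is −1; balancing the −4 overall charge requires Cu(II). Cu sits in group 11, so the d-electron count is 11 − 2 = 9. The t₂g⁶e_g³ configuration has an unevenly filled e_g set; the Jahn–Teller theorem predicts a tetragonal distortion (typically axial elongation) to lift the degeneracy.
[Pt(OH)₆]²−: Ligand charges: each hydroxide is −1. With an overall charge of −2 the platinum centre must be in the +4 oxidation state. Group 10 minus oxidation state 4 gives a d⁶ configuration. A 5d ion has a large Δₒ and is invariably low-spin. The d⁶ configuration leaves the e_g set evenly filled (or empty) — no strong Jahn–Teller driving force.

[CuBr₆]⁴−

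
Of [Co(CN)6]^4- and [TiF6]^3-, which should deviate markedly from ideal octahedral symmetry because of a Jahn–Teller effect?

[Co(CN)6]^4-

[Co(CN)6]^4-: Ligand charges: each cyanide is −1. With an overall charge of −4 the cobalt centre must be in the +2 oxidation state. Co sits in group 9, so the d-electron count is 9 − 2 = 7. Cyanide is a strong-field ligand (high in the spectrochemical series) for a first-row metal, so the complex is low-spin. The t₂g⁶e_g¹ (low-spin) configuration has an unevenly filled e_g set; the Jahn–Teller theorem predicts a tetragonal distortion (typically axial elongation) to lift the degeneracy.
[TiF6]^3-: Each fluoride is −1; balancing the −3 overall charge requires Ti(III). Titanium is a group-4 element; Ti(III) is therefore d¹. The d¹ configuration leaves the e_g set evenly filled (or empty) — no strong Jahn–Teller driving force.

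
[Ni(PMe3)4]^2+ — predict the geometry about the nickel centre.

Ligand charges: trimethylphosphine is neutral. With an overall charge of +2 the nickel centre must be in the +2 oxidation state.
Ni sits in group 10, so the d-electron count is 10 − 2 = 8.
With 4 monodentate ligands the coordination number is 4.
Trimethylphosphine is a strong-field ligand (high in the spectrochemical series).
A 3d d⁸ ion with strong-field ligands gains enough CFSE to favour square planar over tetrahedral.

square planar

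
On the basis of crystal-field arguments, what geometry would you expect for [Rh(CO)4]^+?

square planar

Carbonyl is neutral; balancing the +1 overall charge requires Rh(I).
Group 9 minus oxidation state 1 gives a d⁸ configuration.
Coordination number: 4.
A 4d d⁸ ion has a large crystal-field splitting; square planar leaves the high-energy d_{x²−y²} orbital empty and maximises CFSE.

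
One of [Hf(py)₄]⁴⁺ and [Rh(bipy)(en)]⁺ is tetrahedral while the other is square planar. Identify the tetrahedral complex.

For [Hf(py)₄]⁴⁺: Summing ligand charges against the +4 overall charge gives an oxidation state of +4 for hafnium. Hf sits in group 4, so the d-electron count is 4 − 4 = 0. A d⁰ ion has no crystal-field stabilisation preference between square planar and tetrahedral, so four ligands adopt the sterically favoured tetrahedral geometry. → tetrahedral.
For [Rh(bipy)(en)]⁺: Summing ligand charges against the +1 overall charge gives an oxidation state of +1 for rhodium. Rh sits in group 9, so the d-electron count is 9 − 1 = 8. A 4d d⁸ ion has a large crystal-field splitting; square planar leaves the high-energy d_{x²−y²} orbital empty and maximises CFSE. → square planar.

[Hf(py)₄]⁴⁺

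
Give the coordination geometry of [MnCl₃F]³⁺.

Each chloride is −1; each fluoride is −1; balancing the +3 overall charge requires Mn(VII).
Manganese is a group-7 element; Mn(VII) is therefore d⁰.
Coordination number: 4.
A d⁰ ion has no crystal-field stabilisation preference between square planar and tetrahedral, so four ligands adopt the sterically favoured tetrahedral geometry.

tetrahedral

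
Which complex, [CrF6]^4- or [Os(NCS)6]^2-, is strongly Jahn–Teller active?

[CrF6]^4-

[CrF6]^4-: Ligand charges: each fluoride is −1. With an overall charge of −4 the chromium centre must be in the +2 oxidation state. Chromium is a group-6 element; Cr(II) is therefore d⁴. Fluoride is a weak-field ligand for a first-row metal, so the complex is high-spin. The t₂g³e_g¹ (high-spin) configuration has an unevenly filled e_g set; the Jahn–Teller theorem predicts a tetragonal distortion (typically axial elongation) to lift the degeneracy.
[Os(NCS)6]^2-: Summing ligand charges against the −2 overall charge gives an oxidation state of +4 for osmium. Group 8 minus oxidation state 4 gives a d⁴ configuration. A 5d ion has a large Δₒ and is invariably low-spin. The d⁴ configuration leaves the e_g set evenly filled (or empty) — no strong Jahn–Teller driving force.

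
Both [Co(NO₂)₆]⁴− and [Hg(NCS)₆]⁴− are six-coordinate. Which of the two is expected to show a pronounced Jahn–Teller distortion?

[Co(NO₂)₆]⁴−: Ligand charges: each nitro (N-bound nitrite) is −1. With an overall charge of −4 the cobalt centre must be in the +2 oxidation state. Co sits in group 9, so the d-electron count is 9 − 2 = 7. Nitro (N-bound nitrite) is a strong-field ligand (high in the spectrochemical series) for a first-row metal, so the complex is low-spin. The t₂g⁶e_g¹ (low-spin) configuration has an unevenly filled e_g set; the Jahn–Teller theorem predicts a tetragonal distortion (typically axial elongation) to lift the degeneracy.
[Hg(NCS)₆]⁴−: Summing ligand charges against the −4 overall charge gives an oxidation state of +2 for mercury. Mercury is a group-12 element; Hg(II) is therefore d¹⁰. The d¹⁰ configuration leaves the e_g set evenly filled (or empty) — no strong Jahn–Teller driving force.

[Co(NO₂)₆]⁴−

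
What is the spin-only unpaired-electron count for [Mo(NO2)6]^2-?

Ligand charges: each nitro (N-bound nitrite) is −1. With an overall charge of −2 the molybdenum centre must be in the +4 oxidation state.
Mo sits in group 6, so the d-electron count is 6 − 4 = 2.
In an octahedral field the d² configuration is t₂g²e_g⁰ (only one arrangement possible), giving 2 unpaired electrons.

2 unpaired electrons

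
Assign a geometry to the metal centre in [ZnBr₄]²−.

tetrahedral

Each bromide is −1; balancing the −2 overall charge requires Zn(II).
Zn sits in group 12, so the d-electron count is 12 − 2 = 10.
Coordination number: 4.
A d¹⁰ ion has no crystal-field stabilisation preference between square planar and tetrahedral, so four ligands adopt the sterically favoured tetrahedral geometry.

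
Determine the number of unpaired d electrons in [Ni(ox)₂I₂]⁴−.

Ligand charges: each oxalate is −2; each iodide is −1. With an overall charge of −4 the nickel centre must be in the +2 oxidation state.
Nickel is a group-10 element; Ni(II) is therefore d⁸.
Counting donor atoms: 2×oxalate (bidentate) → 4 donors; 2×iodide (monodentate) → 2 donors. Coordination number = 6.
In an octahedral field the d⁸ configuration is t₂g⁶e_g² (only one arrangement possible), giving 2 unpaired electrons.

2 unpaired electrons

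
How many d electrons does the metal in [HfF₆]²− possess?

Each fluoride is −1; balancing the −2 overall charge requires Hf(IV).
Hf sits in group 4, so the d-electron count is 4 − 4 = 0.

d0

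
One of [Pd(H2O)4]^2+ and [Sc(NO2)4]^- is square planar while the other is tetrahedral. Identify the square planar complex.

[Pd(H2O)4]^2+

For [Pd(H2O)4]^2+: Water is neutral; balancing the +2 overall charge requires Pd(II). Group 10 minus oxidation state 2 gives a d⁸ configuration. A 4d d⁸ ion has a large crystal-field splitting; square planar leaves the high-energy d_{x²−y²} orbital empty and maximises CFSE. → square planar.
For [Sc(NO2)4]^-: Ligand charges: each nitro (N-bound nitrite) is −1. With an overall charge of −1 the scandium centre must be in the +3 oxidation state. Scandium is a group-3 element; Sc(III) is therefore d⁰. A d⁰ ion has no crystal-field stabilisation preference between square planar and tetrahedral, so four ligands adopt the sterically favoured tetrahedral geometry. → tetrahedral.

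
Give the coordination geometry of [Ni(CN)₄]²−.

square planar

Summing ligand charges against the −2 overall charge gives an oxidation state of +2 for nickel.
Nickel is a group-10 element; Ni(II) is therefore d⁸.
Coordination number: 4.
Cyanide is a strong-field ligand (high in the spectrochemical series).
A 3d d⁸ ion with strong-field ligands gains enough CFSE to favour square planar over tetrahedral.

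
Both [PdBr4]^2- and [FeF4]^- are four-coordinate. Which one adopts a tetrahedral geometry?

[FeF4]^-

For [PdBr4]^2-: Ligand charges: each bromide is −1. With an overall charge of −2 the palladium centre must be in the +2 oxidation state. Palladium is a group-10 element; Pd(II) is therefore d⁸. A 4d d⁸ ion has a large crystal-field splitting; square planar leaves the high-energy d_{x²−y²} orbital empty and maximises CFSE. → square planar.
For [FeF4]^-: Summing ligand charges against the −1 overall charge gives an oxidation state of +3 for iron. Fe sits in group 8, so the d-electron count is 8 − 3 = 5. A high-spin d⁵ ion has zero CFSE in either geometry, so four ligands adopt the sterically favoured tetrahedral geometry. → tetrahedral.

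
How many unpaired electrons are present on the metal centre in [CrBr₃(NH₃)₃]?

3

Summing ligand charges against the 0 overall charge gives an oxidation state of +3 for chromium.
Group 6 minus oxidation state 3 gives a d³ configuration.
In an octahedral field the d³ configuration is t₂g³e_g⁰ (only one arrangement possible), giving 3 unpaired electrons.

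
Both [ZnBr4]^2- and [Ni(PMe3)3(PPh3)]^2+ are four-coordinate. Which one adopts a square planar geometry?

For [ZnBr4]^2-: Ligand charges: each bromide is −1. With an overall charge of −2 the zinc centre must be in the +2 oxidation state. Zinc is a group-12 element; Zn(II) is therefore d¹⁰. A d¹⁰ ion has no crystal-field stabilisation preference between square planar and tetrahedral, so four ligands adopt the sterically favoured tetrahedral geometry. → tetrahedral.
For [Ni(PMe3)3(PPh3)]^2+: Summing ligand charges against the +2 overall charge gives an oxidation state of +2 for nickel. Nickel is a group-10 element; Ni(II) is therefore d⁸. Trimethylphosphine and triphenylphosphine are strong-field ligands (high in the spectrochemical series). A 3d d⁸ ion with strong-field ligands gains enough CFSE to favour square planar over tetrahedral. → square planar.

[Ni(PMe3)3(PPh3)]^2+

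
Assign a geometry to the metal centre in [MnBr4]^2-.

tetrahedral

Each bromide is −1; balancing the −2 overall charge requires Mn(II).
Group 7 minus oxidation state 2 gives a d⁵ configuration.
With 4 monodentate ligands the coordination number is 4.
Bromide is a weak-field ligand.
A high-spin d⁵ ion has zero CFSE in either geometry, so four ligands adopt the sterically favoured tetrahedral geometry.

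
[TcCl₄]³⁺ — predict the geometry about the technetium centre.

Ligand charges: each chloride is −1. With an overall charge of +3 the technetium centre must be in the +7 oxidation state.
Tc sits in group 7, so the d-electron count is 7 − 7 = 0.
Coordination number: 4.
A d⁰ ion has no crystal-field stabilisation preference between square planar and tetrahedral, so four ligands adopt the sterically favoured tetrahedral geometry.

tetrahedral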